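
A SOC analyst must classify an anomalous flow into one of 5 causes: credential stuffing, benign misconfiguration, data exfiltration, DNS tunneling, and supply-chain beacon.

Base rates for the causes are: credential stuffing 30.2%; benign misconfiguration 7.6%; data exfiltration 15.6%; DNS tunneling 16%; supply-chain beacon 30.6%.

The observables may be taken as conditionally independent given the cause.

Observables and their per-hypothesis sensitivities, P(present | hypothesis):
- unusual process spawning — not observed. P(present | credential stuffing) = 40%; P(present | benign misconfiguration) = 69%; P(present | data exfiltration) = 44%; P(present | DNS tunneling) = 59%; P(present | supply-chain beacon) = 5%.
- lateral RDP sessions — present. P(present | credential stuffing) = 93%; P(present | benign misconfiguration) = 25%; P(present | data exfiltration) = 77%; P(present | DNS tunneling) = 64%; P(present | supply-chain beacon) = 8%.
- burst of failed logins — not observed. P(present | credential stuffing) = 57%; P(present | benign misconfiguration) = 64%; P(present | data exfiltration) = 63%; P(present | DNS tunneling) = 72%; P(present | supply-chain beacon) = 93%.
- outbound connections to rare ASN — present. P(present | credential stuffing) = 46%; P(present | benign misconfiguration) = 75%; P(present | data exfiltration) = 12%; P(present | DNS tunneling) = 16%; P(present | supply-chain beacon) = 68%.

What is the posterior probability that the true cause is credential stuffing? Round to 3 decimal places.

For each hypothesis, the unnormalized posterior weight is prior × product of the observable likelihoods (using 1 − P(present | H) for each absent observable):
  credential stuffing: 0.302 × (1 − 0.40) × 0.93 × (1 − 0.57) × 0.46 = 0.033332
  benign misconfiguration: 0.076 × (1 − 0.69) × 0.25 × (1 − 0.64) × 0.75 = 0.0015903
  data exfiltration: 0.156 × (1 − 0.44) × 0.77 × (1 − 0.63) × 0.12 = 0.0029867
  DNS tunneling: 0.160 × (1 − 0.59) × 0.64 × (1 − 0.72) × 0.16 = 0.0018809
  supply-chain beacon: 0.306 × (1 − 0.05) × 0.08 × (1 − 0.93) × 0.68 = 0.001107
The unnormalized weights sum to 0.040897.
P(credential stuffing | evidence) = 0.033332 / 0.040897 ≈ 0.815.

0.815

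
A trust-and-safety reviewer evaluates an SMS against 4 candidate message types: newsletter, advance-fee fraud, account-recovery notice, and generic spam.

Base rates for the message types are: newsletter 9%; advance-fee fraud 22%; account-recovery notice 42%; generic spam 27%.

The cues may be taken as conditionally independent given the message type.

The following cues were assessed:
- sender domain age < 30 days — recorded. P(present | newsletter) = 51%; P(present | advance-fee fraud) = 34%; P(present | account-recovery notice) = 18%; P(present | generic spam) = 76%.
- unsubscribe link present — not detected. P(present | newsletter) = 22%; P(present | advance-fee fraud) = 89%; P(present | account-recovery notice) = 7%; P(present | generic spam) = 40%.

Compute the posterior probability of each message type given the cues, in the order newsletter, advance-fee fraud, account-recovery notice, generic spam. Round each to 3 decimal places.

0.151, 0.035, 0.296, 0.518

By Bayes' rule with conditional independence, the unnormalized weight for each hypothesis is prior × ∏ likelihoods (using 1 − P(present | H) for each absent cue):
  newsletter: 0.09 × 0.51 × (1 − 0.22) = 0.035802
  advance-fee fraud: 0.22 × 0.34 × (1 − 0.89) = 0.008228
  account-recovery notice: 0.42 × 0.18 × (1 − 0.07) = 0.070308
  generic spam: 0.27 × 0.76 × (1 − 0.40) = 0.12312
Marginal likelihood of the evidence = 0.23746.
P(newsletter | evidence) = 0.035802 / 0.23746 ≈ 0.151
P(advance-fee fraud | evidence) = 0.008228 / 0.23746 ≈ 0.035
P(account-recovery notice | evidence) = 0.070308 / 0.23746 ≈ 0.296
P(generic spam | evidence) = 0.12312 / 0.23746 ≈ 0.518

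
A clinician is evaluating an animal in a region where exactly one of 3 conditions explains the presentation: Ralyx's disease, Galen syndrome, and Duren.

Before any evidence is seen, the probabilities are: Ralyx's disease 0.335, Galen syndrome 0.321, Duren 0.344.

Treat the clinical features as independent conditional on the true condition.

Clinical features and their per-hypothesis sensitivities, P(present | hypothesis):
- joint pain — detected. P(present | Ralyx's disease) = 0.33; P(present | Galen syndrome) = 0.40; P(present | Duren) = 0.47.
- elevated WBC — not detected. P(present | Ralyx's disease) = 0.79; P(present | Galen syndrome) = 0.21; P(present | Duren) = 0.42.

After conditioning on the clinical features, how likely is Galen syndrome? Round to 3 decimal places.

0.464

Multiply each prior by the joint likelihood of the clinical feature pattern (using 1 − P(present | H) for each absent clinical feature):
  Ralyx's disease: 0.335 × 0.33 × (1 − 0.79) = 0.023215
  Galen syndrome: 0.321 × 0.40 × (1 − 0.21) = 0.10144
  Duren: 0.344 × 0.47 × (1 − 0.42) = 0.093774
The unnormalized weights sum to 0.21843.
P(Galen syndrome | evidence) = 0.10144 / 0.21843 ≈ 0.464.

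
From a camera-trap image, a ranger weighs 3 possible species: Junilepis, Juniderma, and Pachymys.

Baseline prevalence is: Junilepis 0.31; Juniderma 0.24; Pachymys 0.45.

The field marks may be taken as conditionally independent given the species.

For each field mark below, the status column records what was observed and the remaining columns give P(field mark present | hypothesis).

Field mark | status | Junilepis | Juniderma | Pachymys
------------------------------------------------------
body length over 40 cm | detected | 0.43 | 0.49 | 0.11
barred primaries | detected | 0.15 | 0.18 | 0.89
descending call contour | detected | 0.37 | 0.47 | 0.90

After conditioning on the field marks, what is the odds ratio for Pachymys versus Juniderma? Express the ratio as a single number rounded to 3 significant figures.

3.99

Unnormalized posterior weight (prior times the field mark likelihoods) for each of the two hypotheses:
  Pachymys: 0.45 × 0.11 × 0.89 × 0.90 = 0.03965
  Juniderma: 0.24 × 0.49 × 0.18 × 0.47 = 0.009949
Odds(Pachymys : Juniderma) = 0.03965 / 0.009949 ≈ 3.99.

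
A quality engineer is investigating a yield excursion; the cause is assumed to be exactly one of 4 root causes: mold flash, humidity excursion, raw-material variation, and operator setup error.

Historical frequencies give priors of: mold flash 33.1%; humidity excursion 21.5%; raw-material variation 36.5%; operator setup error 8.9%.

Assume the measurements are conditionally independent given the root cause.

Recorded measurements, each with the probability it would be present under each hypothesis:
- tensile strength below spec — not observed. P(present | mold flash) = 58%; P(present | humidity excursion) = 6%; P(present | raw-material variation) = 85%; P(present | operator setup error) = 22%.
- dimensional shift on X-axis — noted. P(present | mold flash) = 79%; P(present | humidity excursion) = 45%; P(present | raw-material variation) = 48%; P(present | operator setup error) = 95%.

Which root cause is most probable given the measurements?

mold flash

Multiply each prior by the joint likelihood of the measurement pattern (using 1 − P(present | H) for each absent measurement):
  mold flash: 0.331 × (1 − 0.58) × 0.79 = 0.10983
  humidity excursion: 0.215 × (1 − 0.06) × 0.45 = 0.090945
  raw-material variation: 0.365 × (1 − 0.85) × 0.48 = 0.02628
  operator setup error: 0.089 × (1 − 0.22) × 0.95 = 0.065949
Marginal likelihood of the evidence = 0.293.
P(mold flash | evidence) ≈ 0.10983 / 0.293 ≈ 0.375
P(humidity excursion | evidence) ≈ 0.090945 / 0.293 ≈ 0.310
P(raw-material variation | evidence) ≈ 0.02628 / 0.293 ≈ 0.090
P(operator setup error | evidence) ≈ 0.065949 / 0.293 ≈ 0.225
The largest is 0.375, so mold flash is most probable.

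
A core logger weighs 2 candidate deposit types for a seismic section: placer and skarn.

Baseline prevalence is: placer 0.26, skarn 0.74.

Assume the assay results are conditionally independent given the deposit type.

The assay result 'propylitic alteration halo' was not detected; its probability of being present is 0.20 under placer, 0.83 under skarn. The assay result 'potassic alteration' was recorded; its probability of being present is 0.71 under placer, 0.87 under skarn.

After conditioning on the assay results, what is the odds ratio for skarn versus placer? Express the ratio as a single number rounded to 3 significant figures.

0.741

The normalizing constant cancels in an odds ratio, so compute prior × likelihood for the two hypotheses only (using 1 − P(present | H) for each absent assay result):
  skarn: 0.74 × (1 − 0.83) × 0.87 = 0.10945
  placer: 0.26 × (1 − 0.20) × 0.71 = 0.14768
Odds(skarn : placer) = 0.10945 / 0.14768 ≈ 0.741.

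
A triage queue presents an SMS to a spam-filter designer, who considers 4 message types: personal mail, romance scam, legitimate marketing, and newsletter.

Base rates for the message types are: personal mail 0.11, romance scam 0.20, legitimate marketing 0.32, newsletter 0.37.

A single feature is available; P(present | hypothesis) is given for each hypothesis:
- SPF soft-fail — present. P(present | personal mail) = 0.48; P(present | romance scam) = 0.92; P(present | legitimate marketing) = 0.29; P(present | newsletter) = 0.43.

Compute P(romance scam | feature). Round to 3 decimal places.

0.377

Multiply each prior by the likelihood of the feature:
  personal mail: 0.11 × 0.48 = 0.0528
  romance scam: 0.20 × 0.92 = 0.184
  legitimate marketing: 0.32 × 0.29 = 0.0928
  newsletter: 0.37 × 0.43 = 0.1591
The unnormalized weights sum to 0.4887.
P(romance scam | evidence) = 0.184 / 0.4887 ≈ 0.377.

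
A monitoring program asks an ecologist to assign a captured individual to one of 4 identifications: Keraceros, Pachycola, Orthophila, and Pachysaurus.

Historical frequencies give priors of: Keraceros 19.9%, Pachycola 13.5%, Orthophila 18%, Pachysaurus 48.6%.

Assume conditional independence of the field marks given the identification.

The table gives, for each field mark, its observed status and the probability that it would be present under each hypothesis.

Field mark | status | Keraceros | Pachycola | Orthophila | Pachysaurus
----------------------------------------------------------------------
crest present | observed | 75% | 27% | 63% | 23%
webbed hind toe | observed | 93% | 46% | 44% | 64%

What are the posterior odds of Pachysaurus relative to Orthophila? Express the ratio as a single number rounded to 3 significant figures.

Unnormalized posterior weight (prior times the field mark likelihoods) for each of the two hypotheses:
  Pachysaurus: 0.486 × 0.23 × 0.64 = 0.071539
  Orthophila: 0.180 × 0.63 × 0.44 = 0.049896
Odds(Pachysaurus : Orthophila) = 0.071539 / 0.049896 ≈ 1.43.

1.43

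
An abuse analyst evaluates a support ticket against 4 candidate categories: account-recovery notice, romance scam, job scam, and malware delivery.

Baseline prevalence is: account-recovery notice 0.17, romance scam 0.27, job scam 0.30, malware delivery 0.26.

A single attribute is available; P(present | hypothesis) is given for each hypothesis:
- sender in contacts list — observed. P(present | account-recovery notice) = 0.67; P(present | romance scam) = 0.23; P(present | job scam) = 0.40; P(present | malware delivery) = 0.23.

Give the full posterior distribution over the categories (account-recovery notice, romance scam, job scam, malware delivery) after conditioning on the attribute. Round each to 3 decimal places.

0.320, 0.175, 0.337, 0.168

Multiply each prior by the likelihood of the attribute:
  account-recovery notice: 0.17 × 0.67 = 0.1139
  romance scam: 0.27 × 0.23 = 0.0621
  job scam: 0.30 × 0.40 = 0.12
  malware delivery: 0.26 × 0.23 = 0.0598
Normalizing constant Z = 0.1139 + 0.0621 + 0.12 + 0.0598 = 0.3558.
P(account-recovery notice | evidence) = 0.1139 / 0.3558 ≈ 0.320
P(romance scam | evidence) = 0.0621 / 0.3558 ≈ 0.175
P(job scam | evidence) = 0.12 / 0.3558 ≈ 0.337
P(malware delivery | evidence) = 0.0598 / 0.3558 ≈ 0.168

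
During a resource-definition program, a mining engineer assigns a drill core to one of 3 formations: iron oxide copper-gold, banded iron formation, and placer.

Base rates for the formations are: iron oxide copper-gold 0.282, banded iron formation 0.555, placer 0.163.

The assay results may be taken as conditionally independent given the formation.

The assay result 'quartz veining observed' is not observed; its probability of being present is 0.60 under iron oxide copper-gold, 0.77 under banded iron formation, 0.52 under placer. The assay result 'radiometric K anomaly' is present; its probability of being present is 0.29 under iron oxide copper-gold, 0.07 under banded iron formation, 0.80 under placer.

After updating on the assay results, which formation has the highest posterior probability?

Multiply each prior by the joint likelihood of the assay result pattern (using 1 − P(present | H) for each absent assay result):
  iron oxide copper-gold: 0.282 × (1 − 0.60) × 0.29 = 0.032712
  banded iron formation: 0.555 × (1 − 0.77) × 0.07 = 0.0089355
  placer: 0.163 × (1 − 0.52) × 0.80 = 0.062592
Normalizing constant Z = 0.032712 + 0.0089355 + 0.062592 = 0.10424.
P(iron oxide copper-gold | evidence) ≈ 0.032712 / 0.10424 ≈ 0.314
P(banded iron formation | evidence) ≈ 0.0089355 / 0.10424 ≈ 0.086
P(placer | evidence) ≈ 0.062592 / 0.10424 ≈ 0.600
The largest is 0.600, so placer is most probable.

placer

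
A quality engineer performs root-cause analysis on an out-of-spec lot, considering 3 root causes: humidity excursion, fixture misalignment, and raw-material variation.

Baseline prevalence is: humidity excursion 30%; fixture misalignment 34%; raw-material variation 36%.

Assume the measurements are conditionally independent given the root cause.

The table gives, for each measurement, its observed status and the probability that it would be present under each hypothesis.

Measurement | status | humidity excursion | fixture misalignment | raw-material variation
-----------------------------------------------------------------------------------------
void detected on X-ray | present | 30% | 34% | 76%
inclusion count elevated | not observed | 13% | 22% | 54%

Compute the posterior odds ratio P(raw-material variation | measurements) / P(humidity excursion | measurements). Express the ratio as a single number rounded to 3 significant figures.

Unnormalized posterior weight (prior times the measurement likelihoods) for each of the two hypotheses (using 1 − P(present | H) for each absent measurement):
  raw-material variation: 0.36 × 0.76 × (1 − 0.54) = 0.12586
  humidity excursion: 0.30 × 0.30 × (1 − 0.13) = 0.0783
Posterior odds = 0.12586 / 0.0783 ≈ 1.61.

1.61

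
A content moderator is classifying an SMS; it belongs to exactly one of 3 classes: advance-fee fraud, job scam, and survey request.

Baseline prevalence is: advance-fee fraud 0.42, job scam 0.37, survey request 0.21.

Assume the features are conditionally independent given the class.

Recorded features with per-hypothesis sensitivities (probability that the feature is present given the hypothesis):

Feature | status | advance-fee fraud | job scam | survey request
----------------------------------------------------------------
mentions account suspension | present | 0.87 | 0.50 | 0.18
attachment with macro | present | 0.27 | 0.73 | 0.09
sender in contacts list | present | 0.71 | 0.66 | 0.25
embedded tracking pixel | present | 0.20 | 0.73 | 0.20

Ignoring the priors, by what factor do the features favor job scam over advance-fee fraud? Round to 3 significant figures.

5.27

The Bayes factor is the ratio of the joint likelihoods of the feature pattern under the two hypotheses.
  job scam: 0.50 × 0.73 × 0.66 × 0.73 = 0.17586
  advance-fee fraud: 0.87 × 0.27 × 0.71 × 0.20 = 0.033356
Bayes factor = 0.17586 / 0.033356 ≈ 5.27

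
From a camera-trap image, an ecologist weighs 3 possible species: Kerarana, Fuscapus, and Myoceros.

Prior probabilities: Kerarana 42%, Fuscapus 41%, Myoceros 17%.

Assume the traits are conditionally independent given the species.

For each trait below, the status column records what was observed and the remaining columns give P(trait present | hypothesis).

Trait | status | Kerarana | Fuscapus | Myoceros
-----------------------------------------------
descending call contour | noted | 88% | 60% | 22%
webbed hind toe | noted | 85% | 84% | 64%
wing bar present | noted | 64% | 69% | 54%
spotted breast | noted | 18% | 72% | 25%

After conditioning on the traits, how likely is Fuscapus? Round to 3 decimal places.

0.723

Multiply each prior by the joint likelihood of the trait pattern:
  Kerarana: 0.42 × 0.88 × 0.85 × 0.64 × 0.18 = 0.036191
  Fuscapus: 0.41 × 0.60 × 0.84 × 0.69 × 0.72 = 0.10266
  Myoceros: 0.17 × 0.22 × 0.64 × 0.54 × 0.25 = 0.0032314
Normalizing constant Z = 0.036191 + 0.10266 + 0.0032314 = 0.14208.
P(Fuscapus | evidence) = 0.10266 / 0.14208 ≈ 0.723.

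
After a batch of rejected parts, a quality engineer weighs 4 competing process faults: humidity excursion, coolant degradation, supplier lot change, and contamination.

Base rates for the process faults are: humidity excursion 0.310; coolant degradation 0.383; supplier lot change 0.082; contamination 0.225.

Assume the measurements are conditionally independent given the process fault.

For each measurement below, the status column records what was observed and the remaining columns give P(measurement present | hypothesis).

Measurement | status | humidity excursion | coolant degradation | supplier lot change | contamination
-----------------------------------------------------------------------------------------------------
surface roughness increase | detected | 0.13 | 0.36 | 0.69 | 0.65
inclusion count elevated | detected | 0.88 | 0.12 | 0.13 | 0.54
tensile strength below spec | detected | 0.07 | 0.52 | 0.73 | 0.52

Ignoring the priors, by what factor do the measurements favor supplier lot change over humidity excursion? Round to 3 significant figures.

8.18

Take the product of per-measurement likelihoods under each hypothesis, then divide.
  supplier lot change: 0.69 × 0.13 × 0.73 = 0.065481
  humidity excursion: 0.13 × 0.88 × 0.07 = 0.008008
Bayes factor = 0.065481 / 0.008008 ≈ 8.18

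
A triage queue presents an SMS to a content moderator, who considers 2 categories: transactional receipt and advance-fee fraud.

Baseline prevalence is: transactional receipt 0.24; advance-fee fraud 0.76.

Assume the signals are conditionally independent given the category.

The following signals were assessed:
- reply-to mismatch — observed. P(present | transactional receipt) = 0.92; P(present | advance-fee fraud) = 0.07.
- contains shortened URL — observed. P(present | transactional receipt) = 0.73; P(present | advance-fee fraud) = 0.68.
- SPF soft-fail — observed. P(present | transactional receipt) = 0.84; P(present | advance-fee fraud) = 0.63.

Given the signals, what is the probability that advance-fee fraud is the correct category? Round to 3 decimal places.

Multiply each prior by the joint likelihood of the signal pattern:
  transactional receipt: 0.24 × 0.92 × 0.73 × 0.84 = 0.13539
  advance-fee fraud: 0.76 × 0.07 × 0.68 × 0.63 = 0.022791
Normalizing constant Z = 0.13539 + 0.022791 = 0.15819.
P(advance-fee fraud | evidence) = 0.022791 / 0.15819 ≈ 0.144.

0.144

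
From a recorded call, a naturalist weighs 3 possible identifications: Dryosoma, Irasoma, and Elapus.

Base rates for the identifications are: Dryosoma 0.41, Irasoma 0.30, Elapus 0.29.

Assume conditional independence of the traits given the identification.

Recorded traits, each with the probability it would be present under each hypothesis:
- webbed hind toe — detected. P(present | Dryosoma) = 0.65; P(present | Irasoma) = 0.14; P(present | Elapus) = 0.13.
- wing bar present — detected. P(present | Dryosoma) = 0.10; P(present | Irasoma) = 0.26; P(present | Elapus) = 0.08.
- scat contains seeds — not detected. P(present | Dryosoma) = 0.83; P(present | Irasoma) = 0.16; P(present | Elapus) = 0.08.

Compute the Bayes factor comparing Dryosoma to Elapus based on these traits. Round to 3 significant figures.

Take the product of per-trait likelihoods under each hypothesis (using 1 − P(present | H) for each absent trait), then divide.
  Dryosoma: 0.65 × 0.10 × (1 − 0.83) = 0.01105
  Elapus: 0.13 × 0.08 × (1 − 0.08) = 0.009568
Bayes factor = 0.01105 / 0.009568 ≈ 1.15

1.15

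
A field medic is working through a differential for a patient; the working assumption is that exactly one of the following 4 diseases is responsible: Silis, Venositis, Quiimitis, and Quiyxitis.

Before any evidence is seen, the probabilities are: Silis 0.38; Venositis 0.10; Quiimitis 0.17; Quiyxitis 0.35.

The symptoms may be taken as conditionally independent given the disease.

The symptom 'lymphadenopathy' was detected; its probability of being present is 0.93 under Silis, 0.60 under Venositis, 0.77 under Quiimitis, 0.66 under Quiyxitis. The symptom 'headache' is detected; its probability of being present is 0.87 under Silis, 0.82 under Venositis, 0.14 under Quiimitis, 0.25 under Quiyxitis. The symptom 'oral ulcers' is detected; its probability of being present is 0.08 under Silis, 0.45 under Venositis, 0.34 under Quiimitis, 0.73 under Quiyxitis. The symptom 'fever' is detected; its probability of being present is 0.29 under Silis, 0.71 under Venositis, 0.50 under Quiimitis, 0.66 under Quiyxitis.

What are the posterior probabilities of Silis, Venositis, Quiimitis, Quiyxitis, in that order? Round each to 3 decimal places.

0.133, 0.292, 0.058, 0.517

Multiply each prior by the joint likelihood of the symptom pattern:
  Silis: 0.38 × 0.93 × 0.87 × 0.08 × 0.29 = 0.007133
  Venositis: 0.10 × 0.60 × 0.82 × 0.45 × 0.71 = 0.015719
  Quiimitis: 0.17 × 0.77 × 0.14 × 0.34 × 0.50 = 0.0031154
  Quiyxitis: 0.35 × 0.66 × 0.25 × 0.73 × 0.66 = 0.027824
The unnormalized weights sum to 0.053792.
P(Silis | evidence) = 0.007133 / 0.053792 ≈ 0.133
P(Venositis | evidence) = 0.015719 / 0.053792 ≈ 0.292
P(Quiimitis | evidence) = 0.0031154 / 0.053792 ≈ 0.058
P(Quiyxitis | evidence) = 0.027824 / 0.053792 ≈ 0.517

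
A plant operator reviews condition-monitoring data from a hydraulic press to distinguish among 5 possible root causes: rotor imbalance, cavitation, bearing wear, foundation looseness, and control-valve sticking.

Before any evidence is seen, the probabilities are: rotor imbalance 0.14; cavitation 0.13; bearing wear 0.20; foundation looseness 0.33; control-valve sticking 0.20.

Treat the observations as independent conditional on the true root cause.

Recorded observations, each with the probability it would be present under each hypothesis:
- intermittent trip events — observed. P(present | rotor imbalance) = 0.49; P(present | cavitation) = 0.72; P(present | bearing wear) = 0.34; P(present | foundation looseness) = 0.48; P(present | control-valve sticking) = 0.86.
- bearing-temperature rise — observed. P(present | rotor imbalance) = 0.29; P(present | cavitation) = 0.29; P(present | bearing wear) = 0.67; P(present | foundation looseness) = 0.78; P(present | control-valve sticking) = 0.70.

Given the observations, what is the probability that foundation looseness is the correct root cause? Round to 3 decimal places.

For each hypothesis, the unnormalized posterior weight is prior × product of the observation likelihoods:
  rotor imbalance: 0.14 × 0.49 × 0.29 = 0.019894
  cavitation: 0.13 × 0.72 × 0.29 = 0.027144
  bearing wear: 0.20 × 0.34 × 0.67 = 0.04556
  foundation looseness: 0.33 × 0.48 × 0.78 = 0.12355
  control-valve sticking: 0.20 × 0.86 × 0.70 = 0.1204
Normalizing constant Z = 0.019894 + 0.027144 + 0.04556 + 0.12355 + 0.1204 = 0.33655.
P(foundation looseness | evidence) = 0.12355 / 0.33655 ≈ 0.367.

0.367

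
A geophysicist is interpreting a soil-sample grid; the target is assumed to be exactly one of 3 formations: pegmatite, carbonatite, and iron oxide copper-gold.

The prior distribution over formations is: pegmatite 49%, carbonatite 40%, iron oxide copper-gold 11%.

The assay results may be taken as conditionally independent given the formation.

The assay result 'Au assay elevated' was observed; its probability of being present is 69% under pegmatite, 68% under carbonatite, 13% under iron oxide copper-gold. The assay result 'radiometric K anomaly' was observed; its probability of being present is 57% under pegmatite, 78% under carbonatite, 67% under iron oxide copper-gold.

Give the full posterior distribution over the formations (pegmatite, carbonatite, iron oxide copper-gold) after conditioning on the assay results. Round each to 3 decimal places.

By Bayes' rule with conditional independence, the unnormalized weight for each hypothesis is prior × ∏ likelihoods:
  pegmatite: 0.49 × 0.69 × 0.57 = 0.19272
  carbonatite: 0.40 × 0.68 × 0.78 = 0.21216
  iron oxide copper-gold: 0.11 × 0.13 × 0.67 = 0.009581
Normalizing constant Z = 0.19272 + 0.21216 + 0.009581 = 0.41446.
P(pegmatite | evidence) = 0.19272 / 0.41446 ≈ 0.465
P(carbonatite | evidence) = 0.21216 / 0.41446 ≈ 0.512
P(iron oxide copper-gold | evidence) = 0.009581 / 0.41446 ≈ 0.023

0.465, 0.512, 0.023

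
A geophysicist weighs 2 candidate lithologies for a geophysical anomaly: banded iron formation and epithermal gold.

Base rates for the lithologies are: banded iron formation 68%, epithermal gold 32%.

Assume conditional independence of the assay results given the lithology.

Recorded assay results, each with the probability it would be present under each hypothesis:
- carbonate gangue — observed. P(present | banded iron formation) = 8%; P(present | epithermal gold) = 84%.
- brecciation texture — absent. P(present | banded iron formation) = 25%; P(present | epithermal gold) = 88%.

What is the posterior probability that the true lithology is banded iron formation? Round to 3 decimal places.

For each hypothesis, the unnormalized posterior weight is prior × product of the assay result likelihoods (using 1 − P(present | H) for each absent assay result):
  banded iron formation: 0.68 × 0.08 × (1 − 0.25) = 0.0408
  epithermal gold: 0.32 × 0.84 × (1 − 0.88) = 0.032256
Normalizing constant Z = 0.0408 + 0.032256 = 0.073056.
P(banded iron formation | evidence) = 0.0408 / 0.073056 ≈ 0.558.

0.558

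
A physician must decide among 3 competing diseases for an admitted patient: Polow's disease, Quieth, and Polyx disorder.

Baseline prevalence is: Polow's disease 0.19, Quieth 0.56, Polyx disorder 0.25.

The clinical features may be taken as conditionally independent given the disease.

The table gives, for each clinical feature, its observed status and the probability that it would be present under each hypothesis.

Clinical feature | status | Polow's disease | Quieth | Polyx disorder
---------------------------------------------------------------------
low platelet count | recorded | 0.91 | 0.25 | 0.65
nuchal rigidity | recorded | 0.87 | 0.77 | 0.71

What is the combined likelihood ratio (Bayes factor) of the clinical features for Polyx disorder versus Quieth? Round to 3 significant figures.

2.40

Joint likelihood of the clinical feature pattern under each hypothesis:
  Polyx disorder: 0.65 × 0.71 = 0.4615
  Quieth: 0.25 × 0.77 = 0.1925
Bayes factor = 0.4615 / 0.1925 ≈ 2.40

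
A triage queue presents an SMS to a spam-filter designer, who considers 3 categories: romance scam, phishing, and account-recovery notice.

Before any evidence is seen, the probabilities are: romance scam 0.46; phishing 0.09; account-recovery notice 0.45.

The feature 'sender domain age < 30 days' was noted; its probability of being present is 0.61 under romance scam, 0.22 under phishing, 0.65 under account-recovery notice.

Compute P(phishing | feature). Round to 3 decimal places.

By Bayes' rule, the unnormalized weight for each hypothesis is prior × likelihood:
  romance scam: 0.46 × 0.61 = 0.2806
  phishing: 0.09 × 0.22 = 0.0198
  account-recovery notice: 0.45 × 0.65 = 0.2925
The unnormalized weights sum to 0.5929.
P(phishing | evidence) = 0.0198 / 0.5929 ≈ 0.033.

0.033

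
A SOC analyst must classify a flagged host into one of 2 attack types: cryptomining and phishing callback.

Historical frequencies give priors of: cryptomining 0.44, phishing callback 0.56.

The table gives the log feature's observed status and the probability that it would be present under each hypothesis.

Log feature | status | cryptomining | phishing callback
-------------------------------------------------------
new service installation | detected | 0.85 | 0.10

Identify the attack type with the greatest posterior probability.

cryptomining

Multiply each prior by the likelihood of the log feature:
  cryptomining: 0.44 × 0.85 = 0.374
  phishing callback: 0.56 × 0.10 = 0.056
The unnormalized weights sum to 0.43.
P(cryptomining | evidence) ≈ 0.374 / 0.43 ≈ 0.870
P(phishing callback | evidence) ≈ 0.056 / 0.43 ≈ 0.130
The largest is 0.870, so cryptomining is most probable.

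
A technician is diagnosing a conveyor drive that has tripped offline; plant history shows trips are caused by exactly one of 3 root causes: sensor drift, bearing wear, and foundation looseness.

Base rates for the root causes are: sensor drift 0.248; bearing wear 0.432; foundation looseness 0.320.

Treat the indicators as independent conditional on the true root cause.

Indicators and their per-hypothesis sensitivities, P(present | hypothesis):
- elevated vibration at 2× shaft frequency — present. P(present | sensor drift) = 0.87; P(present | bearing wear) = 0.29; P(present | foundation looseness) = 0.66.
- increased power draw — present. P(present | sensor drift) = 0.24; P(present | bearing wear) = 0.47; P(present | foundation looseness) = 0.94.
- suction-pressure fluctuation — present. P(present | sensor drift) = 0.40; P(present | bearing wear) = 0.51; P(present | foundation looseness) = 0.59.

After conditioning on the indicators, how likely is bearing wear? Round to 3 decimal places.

0.179

Multiply each prior by the joint likelihood of the indicator pattern:
  sensor drift: 0.248 × 0.87 × 0.24 × 0.40 = 0.020713
  bearing wear: 0.432 × 0.29 × 0.47 × 0.51 = 0.03003
  foundation looseness: 0.320 × 0.66 × 0.94 × 0.59 = 0.11713
Marginal likelihood of the evidence = 0.16787.
P(bearing wear | evidence) = 0.03003 / 0.16787 ≈ 0.179.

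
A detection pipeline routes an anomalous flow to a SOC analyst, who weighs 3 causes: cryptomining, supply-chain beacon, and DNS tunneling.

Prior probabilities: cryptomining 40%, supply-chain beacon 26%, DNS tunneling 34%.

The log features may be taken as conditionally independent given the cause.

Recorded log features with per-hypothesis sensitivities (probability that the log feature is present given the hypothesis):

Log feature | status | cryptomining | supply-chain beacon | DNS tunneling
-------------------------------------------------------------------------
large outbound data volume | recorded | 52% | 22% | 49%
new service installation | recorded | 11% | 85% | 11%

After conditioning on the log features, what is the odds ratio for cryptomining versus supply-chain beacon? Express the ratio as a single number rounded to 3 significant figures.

Unnormalized posterior weight (prior times the log feature likelihoods) for each of the two hypotheses:
  cryptomining: 0.40 × 0.52 × 0.11 = 0.02288
  supply-chain beacon: 0.26 × 0.22 × 0.85 = 0.04862
Posterior odds = 0.02288 / 0.04862 ≈ 0.471.

0.471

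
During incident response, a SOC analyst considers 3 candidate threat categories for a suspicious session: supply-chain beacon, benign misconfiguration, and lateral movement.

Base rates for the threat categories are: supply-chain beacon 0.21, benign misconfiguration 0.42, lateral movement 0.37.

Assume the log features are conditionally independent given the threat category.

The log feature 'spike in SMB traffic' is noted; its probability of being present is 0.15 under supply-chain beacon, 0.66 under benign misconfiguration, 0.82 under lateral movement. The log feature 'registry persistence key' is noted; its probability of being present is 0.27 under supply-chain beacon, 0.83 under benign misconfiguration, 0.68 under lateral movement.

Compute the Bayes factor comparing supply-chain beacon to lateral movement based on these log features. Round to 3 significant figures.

0.0726

Joint likelihood of the log feature pattern under each hypothesis:
  supply-chain beacon: 0.15 × 0.27 = 0.0405
  lateral movement: 0.82 × 0.68 = 0.5576
Bayes factor = 0.0405 / 0.5576 ≈ 0.0726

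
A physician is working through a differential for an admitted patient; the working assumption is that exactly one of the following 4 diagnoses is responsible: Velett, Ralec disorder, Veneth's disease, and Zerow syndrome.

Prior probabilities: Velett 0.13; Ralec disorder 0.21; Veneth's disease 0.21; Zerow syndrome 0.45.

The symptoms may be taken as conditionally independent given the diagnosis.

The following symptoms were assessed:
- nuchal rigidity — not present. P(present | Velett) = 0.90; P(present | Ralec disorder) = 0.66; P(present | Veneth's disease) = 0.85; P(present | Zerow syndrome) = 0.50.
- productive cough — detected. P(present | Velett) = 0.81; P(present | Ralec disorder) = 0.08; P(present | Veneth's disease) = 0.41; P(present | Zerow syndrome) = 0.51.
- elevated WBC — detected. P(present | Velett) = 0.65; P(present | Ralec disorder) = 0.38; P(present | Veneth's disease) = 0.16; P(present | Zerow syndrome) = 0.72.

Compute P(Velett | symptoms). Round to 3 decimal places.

0.073

For each hypothesis, the unnormalized posterior weight is prior × product of the symptom likelihoods (using 1 − P(present | H) for each absent symptom):
  Velett: 0.13 × (1 − 0.90) × 0.81 × 0.65 = 0.0068445
  Ralec disorder: 0.21 × (1 − 0.66) × 0.08 × 0.38 = 0.0021706
  Veneth's disease: 0.21 × (1 − 0.85) × 0.41 × 0.16 = 0.0020664
  Zerow syndrome: 0.45 × (1 − 0.50) × 0.51 × 0.72 = 0.08262
Marginal likelihood of the evidence = 0.093701.
P(Velett | evidence) = 0.0068445 / 0.093701 ≈ 0.073.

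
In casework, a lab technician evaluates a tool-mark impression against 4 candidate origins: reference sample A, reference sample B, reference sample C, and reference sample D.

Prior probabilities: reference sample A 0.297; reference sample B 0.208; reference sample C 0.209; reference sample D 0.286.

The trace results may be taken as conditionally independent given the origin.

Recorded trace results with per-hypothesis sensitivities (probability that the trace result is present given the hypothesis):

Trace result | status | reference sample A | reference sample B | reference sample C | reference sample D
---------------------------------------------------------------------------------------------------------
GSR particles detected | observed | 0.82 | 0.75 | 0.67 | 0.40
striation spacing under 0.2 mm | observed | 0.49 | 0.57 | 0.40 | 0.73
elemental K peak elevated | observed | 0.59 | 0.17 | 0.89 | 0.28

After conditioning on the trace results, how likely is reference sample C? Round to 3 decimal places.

0.314

By Bayes' rule with conditional independence, the unnormalized weight for each hypothesis is prior × ∏ likelihoods:
  reference sample A: 0.297 × 0.82 × 0.49 × 0.59 = 0.070407
  reference sample B: 0.208 × 0.75 × 0.57 × 0.17 = 0.015116
  reference sample C: 0.209 × 0.67 × 0.40 × 0.89 = 0.049851
  reference sample D: 0.286 × 0.40 × 0.73 × 0.28 = 0.023383
Marginal likelihood of the evidence = 0.15876.
P(reference sample C | evidence) = 0.049851 / 0.15876 ≈ 0.314.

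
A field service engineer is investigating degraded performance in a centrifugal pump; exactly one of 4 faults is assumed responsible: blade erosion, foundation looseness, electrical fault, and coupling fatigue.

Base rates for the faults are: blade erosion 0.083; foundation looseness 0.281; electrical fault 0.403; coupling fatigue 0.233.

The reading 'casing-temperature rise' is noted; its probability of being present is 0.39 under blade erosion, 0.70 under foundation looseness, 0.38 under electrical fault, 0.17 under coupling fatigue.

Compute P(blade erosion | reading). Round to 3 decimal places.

0.077

By Bayes' rule, the unnormalized weight for each hypothesis is prior × likelihood:
  blade erosion: 0.083 × 0.39 = 0.03237
  foundation looseness: 0.281 × 0.70 = 0.1967
  electrical fault: 0.403 × 0.38 = 0.15314
  coupling fatigue: 0.233 × 0.17 = 0.03961
The unnormalized weights sum to 0.42182.
P(blade erosion | evidence) = 0.03237 / 0.42182 ≈ 0.077.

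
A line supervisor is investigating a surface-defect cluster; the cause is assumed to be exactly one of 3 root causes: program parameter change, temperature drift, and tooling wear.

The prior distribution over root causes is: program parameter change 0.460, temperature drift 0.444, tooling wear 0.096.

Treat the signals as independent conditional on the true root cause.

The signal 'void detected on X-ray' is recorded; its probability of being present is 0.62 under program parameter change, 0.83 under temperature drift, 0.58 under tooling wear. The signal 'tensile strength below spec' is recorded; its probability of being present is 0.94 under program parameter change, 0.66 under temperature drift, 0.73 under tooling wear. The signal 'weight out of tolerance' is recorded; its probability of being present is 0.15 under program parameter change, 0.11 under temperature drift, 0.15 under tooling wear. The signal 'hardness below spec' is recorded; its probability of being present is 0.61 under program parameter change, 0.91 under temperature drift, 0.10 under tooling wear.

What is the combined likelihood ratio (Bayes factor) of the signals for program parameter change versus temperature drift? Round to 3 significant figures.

0.972

Take the product of per-signal likelihoods under each hypothesis, then divide.
  program parameter change: 0.62 × 0.94 × 0.15 × 0.61 = 0.053326
  temperature drift: 0.83 × 0.66 × 0.11 × 0.91 = 0.054835
Bayes factor = 0.053326 / 0.054835 ≈ 0.972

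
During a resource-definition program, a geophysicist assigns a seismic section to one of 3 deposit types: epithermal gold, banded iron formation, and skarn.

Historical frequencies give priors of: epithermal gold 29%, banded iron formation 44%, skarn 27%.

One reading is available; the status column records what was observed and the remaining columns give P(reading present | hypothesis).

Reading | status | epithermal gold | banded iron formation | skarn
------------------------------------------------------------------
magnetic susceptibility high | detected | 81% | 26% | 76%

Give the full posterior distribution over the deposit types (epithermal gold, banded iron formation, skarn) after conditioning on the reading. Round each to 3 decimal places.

By Bayes' rule, the unnormalized weight for each hypothesis is prior × likelihood:
  epithermal gold: 0.29 × 0.81 = 0.2349
  banded iron formation: 0.44 × 0.26 = 0.1144
  skarn: 0.27 × 0.76 = 0.2052
Normalizing constant Z = 0.2349 + 0.1144 + 0.2052 = 0.5545.
P(epithermal gold | evidence) = 0.2349 / 0.5545 ≈ 0.424
P(banded iron formation | evidence) = 0.1144 / 0.5545 ≈ 0.206
P(skarn | evidence) = 0.2052 / 0.5545 ≈ 0.370

0.424, 0.206, 0.370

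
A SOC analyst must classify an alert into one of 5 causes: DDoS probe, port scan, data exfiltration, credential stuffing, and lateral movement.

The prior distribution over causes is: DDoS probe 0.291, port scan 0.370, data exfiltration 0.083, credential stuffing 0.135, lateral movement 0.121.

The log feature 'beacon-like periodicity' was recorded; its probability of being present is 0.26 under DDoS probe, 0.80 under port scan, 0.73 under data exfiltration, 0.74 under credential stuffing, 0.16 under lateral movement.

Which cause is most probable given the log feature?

Multiply each prior by the likelihood of the log feature:
  DDoS probe: 0.291 × 0.26 = 0.07566
  port scan: 0.370 × 0.80 = 0.296
  data exfiltration: 0.083 × 0.73 = 0.06059
  credential stuffing: 0.135 × 0.74 = 0.0999
  lateral movement: 0.121 × 0.16 = 0.01936
Marginal likelihood of the evidence = 0.55151.
P(DDoS probe | evidence) ≈ 0.07566 / 0.55151 ≈ 0.137
P(port scan | evidence) ≈ 0.296 / 0.55151 ≈ 0.537
P(data exfiltration | evidence) ≈ 0.06059 / 0.55151 ≈ 0.110
P(credential stuffing | evidence) ≈ 0.0999 / 0.55151 ≈ 0.181
P(lateral movement | evidence) ≈ 0.01936 / 0.55151 ≈ 0.035
The largest is 0.537, so port scan is most probable.

port scan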